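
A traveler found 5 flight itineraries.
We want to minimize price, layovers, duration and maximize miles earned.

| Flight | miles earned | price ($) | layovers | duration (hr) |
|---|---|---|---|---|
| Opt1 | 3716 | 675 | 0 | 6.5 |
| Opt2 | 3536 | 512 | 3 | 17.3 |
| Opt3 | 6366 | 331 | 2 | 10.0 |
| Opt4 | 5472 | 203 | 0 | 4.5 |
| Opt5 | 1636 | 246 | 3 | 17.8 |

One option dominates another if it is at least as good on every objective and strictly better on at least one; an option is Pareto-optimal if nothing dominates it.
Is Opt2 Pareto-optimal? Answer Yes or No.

No

Opt3 vs Opt2: miles earned 6366≥3536, price 331≤512, layovers 2≤3, duration 10.0≤17.3 — Opt3 is at least as good on every objective and strictly better on at least one, so Opt3 dominates Opt2.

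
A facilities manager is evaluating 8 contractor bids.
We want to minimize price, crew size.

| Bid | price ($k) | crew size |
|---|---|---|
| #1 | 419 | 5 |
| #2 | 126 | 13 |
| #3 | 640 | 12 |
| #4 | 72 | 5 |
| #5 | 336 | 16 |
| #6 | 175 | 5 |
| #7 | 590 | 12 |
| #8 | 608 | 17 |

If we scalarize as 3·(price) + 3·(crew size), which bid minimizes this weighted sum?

#4

#1: 3·419 + 3·5 = 1272
#2: 3·126 + 3·13 = 417
#3: 3·640 + 3·12 = 1956
#4: 3·72 + 3·5 = 231
#5: 3·336 + 3·16 = 1056
#6: 3·175 + 3·5 = 540
#7: 3·590 + 3·12 = 1806
#8: 3·608 + 3·17 = 1875
Lowest: #4 at 231.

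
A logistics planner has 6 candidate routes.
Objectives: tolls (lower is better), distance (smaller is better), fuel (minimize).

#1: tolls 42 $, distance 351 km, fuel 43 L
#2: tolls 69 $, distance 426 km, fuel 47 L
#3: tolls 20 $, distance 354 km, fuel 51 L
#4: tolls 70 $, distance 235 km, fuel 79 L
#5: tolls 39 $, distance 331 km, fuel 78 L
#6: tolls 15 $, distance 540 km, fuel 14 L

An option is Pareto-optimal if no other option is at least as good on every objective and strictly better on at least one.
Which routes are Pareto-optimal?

#1: not dominated.
#2: dominated by #1 (tolls 42≤69, distance 351≤426, fuel 43≤47).
#3: not dominated.
#4: not dominated (best distance).
#5: not dominated.
#6: not dominated (best tolls).

#1, #3, #4, #5, #6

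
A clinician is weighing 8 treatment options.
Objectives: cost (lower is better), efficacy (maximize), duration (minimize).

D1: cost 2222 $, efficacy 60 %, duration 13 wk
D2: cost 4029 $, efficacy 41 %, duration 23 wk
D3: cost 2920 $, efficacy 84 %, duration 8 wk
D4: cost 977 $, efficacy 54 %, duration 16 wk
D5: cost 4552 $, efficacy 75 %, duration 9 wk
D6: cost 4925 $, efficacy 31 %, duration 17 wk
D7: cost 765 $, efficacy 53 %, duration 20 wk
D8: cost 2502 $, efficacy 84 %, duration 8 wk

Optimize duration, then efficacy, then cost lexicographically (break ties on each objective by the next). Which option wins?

D8

First minimize duration: best is 8, kept {D3, D8}.
Then maximize efficacy: best is 84, kept {D3, D8}.
Then minimize cost: best is 2502, kept {D8}.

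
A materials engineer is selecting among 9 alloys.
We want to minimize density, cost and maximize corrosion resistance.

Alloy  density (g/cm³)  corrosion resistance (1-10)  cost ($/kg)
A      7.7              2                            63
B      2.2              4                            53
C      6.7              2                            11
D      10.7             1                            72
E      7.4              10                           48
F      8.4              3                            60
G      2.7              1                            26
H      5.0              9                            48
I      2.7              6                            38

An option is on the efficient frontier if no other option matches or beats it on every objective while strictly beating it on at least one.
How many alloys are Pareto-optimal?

A: dominated by B (density 2.2≤7.7, corrosion resistance 4≥2, cost 53≤63).
B: not dominated (best density).
C: not dominated (best cost).
D: dominated by A (density 7.7≤10.7, corrosion resistance 2≥1, cost 63≤72).
E: not dominated (best corrosion resistance).
F: dominated by B (density 2.2≤8.4, corrosion resistance 4≥3, cost 53≤60).
G: not dominated.
H: not dominated.
I: not dominated.
Pareto-optimal: B, C, E, G, H, I → 6.

6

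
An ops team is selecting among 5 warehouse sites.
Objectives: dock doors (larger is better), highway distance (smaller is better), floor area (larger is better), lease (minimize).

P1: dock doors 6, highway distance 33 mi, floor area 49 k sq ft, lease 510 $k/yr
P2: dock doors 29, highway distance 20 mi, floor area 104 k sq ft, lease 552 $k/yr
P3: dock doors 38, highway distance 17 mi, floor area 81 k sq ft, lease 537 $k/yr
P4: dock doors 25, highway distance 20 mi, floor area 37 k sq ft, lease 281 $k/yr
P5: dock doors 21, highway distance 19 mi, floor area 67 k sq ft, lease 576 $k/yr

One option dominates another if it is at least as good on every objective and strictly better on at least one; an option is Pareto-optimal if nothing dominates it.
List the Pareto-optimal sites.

P1: not dominated.
P2: not dominated (best floor area).
P3: not dominated (best dock doors).
P4: not dominated (best lease).
P5: dominated by P3 (dock doors 38≥21, highway distance 17≤19, floor area 81≥67, lease 537≤576).

P1, P2, P3, P4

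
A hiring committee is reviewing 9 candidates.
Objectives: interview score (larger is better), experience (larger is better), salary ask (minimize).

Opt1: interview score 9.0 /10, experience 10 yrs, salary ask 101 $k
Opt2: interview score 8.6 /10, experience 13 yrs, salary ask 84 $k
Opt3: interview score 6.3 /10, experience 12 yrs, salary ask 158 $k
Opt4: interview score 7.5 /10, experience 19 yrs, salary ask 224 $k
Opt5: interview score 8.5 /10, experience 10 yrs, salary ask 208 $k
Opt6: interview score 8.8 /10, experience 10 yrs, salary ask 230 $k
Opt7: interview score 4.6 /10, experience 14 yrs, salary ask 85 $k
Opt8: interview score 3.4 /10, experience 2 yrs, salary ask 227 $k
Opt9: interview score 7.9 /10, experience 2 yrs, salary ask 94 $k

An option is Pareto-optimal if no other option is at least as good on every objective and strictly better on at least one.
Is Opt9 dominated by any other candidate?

Yes

Opt2 vs Opt9: interview score 8.6≥7.9, experience 13≥2, salary ask 84≤94 — Opt2 is at least as good on every objective and strictly better on at least one, so Opt2 dominates Opt9.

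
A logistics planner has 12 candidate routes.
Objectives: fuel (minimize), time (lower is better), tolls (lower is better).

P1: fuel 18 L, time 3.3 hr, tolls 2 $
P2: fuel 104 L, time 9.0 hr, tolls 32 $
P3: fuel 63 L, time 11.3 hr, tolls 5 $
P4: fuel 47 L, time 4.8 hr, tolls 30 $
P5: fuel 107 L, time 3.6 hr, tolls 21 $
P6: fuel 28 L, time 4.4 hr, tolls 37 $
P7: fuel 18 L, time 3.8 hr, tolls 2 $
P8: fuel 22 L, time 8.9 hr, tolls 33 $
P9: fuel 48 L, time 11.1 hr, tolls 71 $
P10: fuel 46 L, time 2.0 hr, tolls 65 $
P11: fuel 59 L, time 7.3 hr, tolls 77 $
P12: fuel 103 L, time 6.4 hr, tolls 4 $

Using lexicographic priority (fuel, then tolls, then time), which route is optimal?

First minimize fuel: best is 18, kept {P1, P7}.
Then minimize tolls: best is 2, kept {P1, P7}.
Then minimize time: best is 3.3, kept {P1}.

P1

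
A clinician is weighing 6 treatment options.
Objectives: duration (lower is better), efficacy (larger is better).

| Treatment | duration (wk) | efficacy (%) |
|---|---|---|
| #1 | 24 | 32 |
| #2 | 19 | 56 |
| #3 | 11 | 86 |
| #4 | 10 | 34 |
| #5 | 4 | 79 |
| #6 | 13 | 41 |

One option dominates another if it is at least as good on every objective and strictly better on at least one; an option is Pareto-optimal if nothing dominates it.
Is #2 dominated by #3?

#3 vs #2: duration 11≤19, efficacy 86≥56 — #3 is at least as good on every objective with at least one strict improvement.

Yes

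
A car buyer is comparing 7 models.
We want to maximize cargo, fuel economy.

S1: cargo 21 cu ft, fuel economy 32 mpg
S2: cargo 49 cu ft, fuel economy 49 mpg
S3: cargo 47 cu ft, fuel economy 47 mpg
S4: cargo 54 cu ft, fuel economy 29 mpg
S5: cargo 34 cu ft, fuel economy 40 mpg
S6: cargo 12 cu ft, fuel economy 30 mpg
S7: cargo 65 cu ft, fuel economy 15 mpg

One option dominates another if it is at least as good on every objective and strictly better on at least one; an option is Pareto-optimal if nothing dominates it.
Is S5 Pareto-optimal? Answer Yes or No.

No

S2 vs S5: cargo 49≥34, fuel economy 49≥40 — S2 is at least as good on every objective and strictly better on at least one, so S2 dominates S5.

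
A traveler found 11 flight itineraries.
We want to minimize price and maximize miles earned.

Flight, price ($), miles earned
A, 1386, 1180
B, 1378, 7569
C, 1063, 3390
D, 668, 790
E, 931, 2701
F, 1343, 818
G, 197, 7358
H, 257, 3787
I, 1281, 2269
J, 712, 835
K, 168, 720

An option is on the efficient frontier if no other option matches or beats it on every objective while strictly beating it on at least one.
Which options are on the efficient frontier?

B, G, K

A: dominated by B (price 1378≤1386, miles earned 7569≥1180).
B: not dominated (best miles earned).
C: dominated by G (price 197≤1063, miles earned 7358≥3390).
D: dominated by G (price 197≤668, miles earned 7358≥790).
E: dominated by G (price 197≤931, miles earned 7358≥2701).
F: dominated by C (price 1063≤1343, miles earned 3390≥818).
G: not dominated.
H: dominated by G (price 197≤257, miles earned 7358≥3787).
I: dominated by C (price 1063≤1281, miles earned 3390≥2269).
J: dominated by G (price 197≤712, miles earned 7358≥835).
K: not dominated (best price).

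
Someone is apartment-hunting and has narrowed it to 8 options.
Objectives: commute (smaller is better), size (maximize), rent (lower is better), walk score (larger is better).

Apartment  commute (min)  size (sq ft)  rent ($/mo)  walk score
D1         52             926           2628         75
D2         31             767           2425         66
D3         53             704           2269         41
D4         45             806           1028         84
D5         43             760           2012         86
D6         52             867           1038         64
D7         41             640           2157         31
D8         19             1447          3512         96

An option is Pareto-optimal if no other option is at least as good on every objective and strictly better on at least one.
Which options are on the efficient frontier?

D1: not dominated.
D2: not dominated.
D3: dominated by D4 (commute 45≤53, size 806≥704, rent 1028≤2269, walk score 84≥41).
D4: not dominated (best rent).
D5: not dominated.
D6: not dominated.
D7: not dominated.
D8: not dominated (best commute).

D1, D2, D4, D5, D6, D7, D8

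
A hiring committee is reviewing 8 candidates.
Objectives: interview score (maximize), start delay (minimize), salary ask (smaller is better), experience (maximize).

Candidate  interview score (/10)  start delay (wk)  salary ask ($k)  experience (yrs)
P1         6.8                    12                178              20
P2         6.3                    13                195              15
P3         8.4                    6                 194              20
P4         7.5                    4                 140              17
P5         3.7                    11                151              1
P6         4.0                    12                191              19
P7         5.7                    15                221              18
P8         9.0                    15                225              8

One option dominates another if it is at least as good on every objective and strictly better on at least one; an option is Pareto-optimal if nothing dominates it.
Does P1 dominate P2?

Yes

P1 vs P2: interview score 6.8≥6.3, start delay 12≤13, salary ask 178≤195, experience 20≥15 — P1 is at least as good on every objective with at least one strict improvement.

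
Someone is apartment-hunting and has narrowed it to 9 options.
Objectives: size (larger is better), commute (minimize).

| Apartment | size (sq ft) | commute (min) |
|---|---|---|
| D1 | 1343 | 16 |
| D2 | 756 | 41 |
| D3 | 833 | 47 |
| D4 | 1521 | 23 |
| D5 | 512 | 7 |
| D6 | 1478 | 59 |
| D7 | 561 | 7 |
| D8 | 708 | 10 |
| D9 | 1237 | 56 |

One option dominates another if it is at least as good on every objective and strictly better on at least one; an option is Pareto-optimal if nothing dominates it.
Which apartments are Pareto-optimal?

D1: not dominated.
D2: dominated by D1 (size 1343≥756, commute 16≤41).
D3: dominated by D1 (size 1343≥833, commute 16≤47).
D4: not dominated (best size).
D5: dominated by D7 (size 561≥512, commute 7≤7).
D6: dominated by D4 (size 1521≥1478, commute 23≤59).
D7: not dominated.
D8: not dominated.
D9: dominated by D1 (size 1343≥1237, commute 16≤56).

D1, D4, D7, D8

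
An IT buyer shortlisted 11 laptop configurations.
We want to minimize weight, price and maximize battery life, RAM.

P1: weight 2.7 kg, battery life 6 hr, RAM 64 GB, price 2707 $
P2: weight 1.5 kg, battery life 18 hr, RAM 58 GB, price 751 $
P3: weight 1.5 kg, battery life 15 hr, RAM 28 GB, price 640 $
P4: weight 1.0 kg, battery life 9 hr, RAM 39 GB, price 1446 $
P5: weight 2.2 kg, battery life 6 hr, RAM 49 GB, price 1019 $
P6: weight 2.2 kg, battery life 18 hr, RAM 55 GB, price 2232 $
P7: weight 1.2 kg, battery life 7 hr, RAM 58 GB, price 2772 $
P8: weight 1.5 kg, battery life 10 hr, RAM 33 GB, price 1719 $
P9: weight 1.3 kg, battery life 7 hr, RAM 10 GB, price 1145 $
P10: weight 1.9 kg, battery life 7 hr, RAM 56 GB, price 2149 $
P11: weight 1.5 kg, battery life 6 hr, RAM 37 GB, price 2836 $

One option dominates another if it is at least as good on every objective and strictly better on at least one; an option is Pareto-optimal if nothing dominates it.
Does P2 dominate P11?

P2 vs P11: weight 1.5≤1.5, battery life 18≥6, RAM 58≥37, price 751≤2836 — P2 is at least as good on every objective with at least one strict improvement.

Yes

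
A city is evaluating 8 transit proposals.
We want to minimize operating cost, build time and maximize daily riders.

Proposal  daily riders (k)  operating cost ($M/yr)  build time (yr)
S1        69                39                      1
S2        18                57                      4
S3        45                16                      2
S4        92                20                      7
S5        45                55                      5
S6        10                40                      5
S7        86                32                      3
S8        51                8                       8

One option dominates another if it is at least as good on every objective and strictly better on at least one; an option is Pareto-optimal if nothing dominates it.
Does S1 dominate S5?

Yes

S1 vs S5: daily riders 69≥45, operating cost 39≤55, build time 1≤5 — S1 is at least as good on every objective with at least one strict improvement.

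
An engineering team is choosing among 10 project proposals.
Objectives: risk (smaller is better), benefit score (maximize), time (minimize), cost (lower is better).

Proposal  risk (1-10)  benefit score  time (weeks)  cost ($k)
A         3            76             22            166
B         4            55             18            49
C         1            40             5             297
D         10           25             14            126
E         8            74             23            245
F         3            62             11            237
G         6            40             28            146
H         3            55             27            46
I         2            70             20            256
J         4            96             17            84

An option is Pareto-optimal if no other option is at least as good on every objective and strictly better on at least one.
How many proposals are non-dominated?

A: not dominated.
B: not dominated.
C: not dominated (best risk).
D: not dominated.
E: dominated by A (risk 3≤8, benefit score 76≥74, time 22≤23, cost 166≤245).
F: not dominated.
G: dominated by B (risk 4≤6, benefit score 55≥40, time 18≤28, cost 49≤146).
H: not dominated (best cost).
I: not dominated.
J: not dominated (best benefit score).
Pareto-optimal: A, B, C, D, F, H, I, J → 8.

8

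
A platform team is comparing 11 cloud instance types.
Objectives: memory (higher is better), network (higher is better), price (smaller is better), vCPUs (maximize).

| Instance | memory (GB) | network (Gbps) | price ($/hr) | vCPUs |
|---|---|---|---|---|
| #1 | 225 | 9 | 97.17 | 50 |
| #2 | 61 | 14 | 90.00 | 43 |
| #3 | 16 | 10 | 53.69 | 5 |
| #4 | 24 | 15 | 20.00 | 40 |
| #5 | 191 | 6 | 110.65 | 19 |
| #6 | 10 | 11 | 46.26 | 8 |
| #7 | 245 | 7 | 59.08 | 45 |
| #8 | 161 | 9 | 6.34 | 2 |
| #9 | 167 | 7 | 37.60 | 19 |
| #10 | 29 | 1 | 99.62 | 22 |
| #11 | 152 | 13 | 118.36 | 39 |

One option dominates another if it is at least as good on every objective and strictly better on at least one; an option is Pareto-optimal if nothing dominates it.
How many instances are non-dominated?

#1: not dominated (best vCPUs).
#2: not dominated.
#3: dominated by #4 (memory 24≥16, network 15≥10, price 20.00≤53.69, vCPUs 40≥5).
#4: not dominated (best network).
#5: dominated by #1 (memory 225≥191, network 9≥6, price 97.17≤110.65, vCPUs 50≥19).
#6: dominated by #4 (memory 24≥10, network 15≥11, price 20.00≤46.26, vCPUs 40≥8).
#7: not dominated (best memory).
#8: not dominated (best price).
#9: not dominated.
#10: dominated by #1 (memory 225≥29, network 9≥1, price 97.17≤99.62, vCPUs 50≥22).
#11: not dominated.
Pareto-optimal: #1, #2, #4, #7, #8, #9, #11 → 7.

7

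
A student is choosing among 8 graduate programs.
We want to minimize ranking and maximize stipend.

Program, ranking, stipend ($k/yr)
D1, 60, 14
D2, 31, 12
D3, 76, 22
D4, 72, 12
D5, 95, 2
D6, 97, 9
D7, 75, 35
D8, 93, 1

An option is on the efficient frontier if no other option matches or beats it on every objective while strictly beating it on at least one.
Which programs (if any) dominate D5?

D1: ranking 60≤95, stipend 14≥2 — dominates D5.
D2: ranking 31≤95, stipend 12≥2 — dominates D5.
D3: ranking 76≤95, stipend 22≥2 — dominates D5.
D4: ranking 72≤95, stipend 12≥2 — dominates D5.
D7: ranking 75≤95, stipend 35≥2 — dominates D5.
Others (D6, D8) are each worse than D5 on at least one objective.

D1, D2, D3, D4, D7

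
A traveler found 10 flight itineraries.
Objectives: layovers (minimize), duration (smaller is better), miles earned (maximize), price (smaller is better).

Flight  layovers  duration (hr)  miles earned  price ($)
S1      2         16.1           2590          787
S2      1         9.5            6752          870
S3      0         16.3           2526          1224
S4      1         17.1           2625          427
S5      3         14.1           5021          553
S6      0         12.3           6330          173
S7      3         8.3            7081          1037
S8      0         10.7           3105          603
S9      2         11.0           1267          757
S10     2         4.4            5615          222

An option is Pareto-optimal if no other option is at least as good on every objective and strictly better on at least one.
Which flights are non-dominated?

S1: dominated by S6 (layovers 0≤2, duration 12.3≤16.1, miles earned 6330≥2590, price 173≤787).
S2: not dominated.
S3: dominated by S6 (layovers 0≤0, duration 12.3≤16.3, miles earned 6330≥2526, price 173≤1224).
S4: dominated by S6 (layovers 0≤1, duration 12.3≤17.1, miles earned 6330≥2625, price 173≤427).
S5: dominated by S6 (layovers 0≤3, duration 12.3≤14.1, miles earned 6330≥5021, price 173≤553).
S6: not dominated (best price).
S7: not dominated (best miles earned).
S8: not dominated.
S9: dominated by S8 (layovers 0≤2, duration 10.7≤11.0, miles earned 3105≥1267, price 603≤757).
S10: not dominated (best duration).

S2, S6, S7, S8, S10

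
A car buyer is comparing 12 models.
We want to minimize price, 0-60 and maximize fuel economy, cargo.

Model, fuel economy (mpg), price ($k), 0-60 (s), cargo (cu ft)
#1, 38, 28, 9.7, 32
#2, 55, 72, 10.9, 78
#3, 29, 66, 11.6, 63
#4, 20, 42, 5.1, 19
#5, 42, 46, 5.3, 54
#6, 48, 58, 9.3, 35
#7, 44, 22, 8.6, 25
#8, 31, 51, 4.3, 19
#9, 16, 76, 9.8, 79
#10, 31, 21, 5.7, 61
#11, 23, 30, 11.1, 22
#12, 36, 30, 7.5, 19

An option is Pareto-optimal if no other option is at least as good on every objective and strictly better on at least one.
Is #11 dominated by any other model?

Yes

#1 vs #11: fuel economy 38≥23, price 28≤30, 0-60 9.7≤11.1, cargo 32≥22 — #1 is at least as good on every objective and strictly better on at least one, so #1 dominates #11.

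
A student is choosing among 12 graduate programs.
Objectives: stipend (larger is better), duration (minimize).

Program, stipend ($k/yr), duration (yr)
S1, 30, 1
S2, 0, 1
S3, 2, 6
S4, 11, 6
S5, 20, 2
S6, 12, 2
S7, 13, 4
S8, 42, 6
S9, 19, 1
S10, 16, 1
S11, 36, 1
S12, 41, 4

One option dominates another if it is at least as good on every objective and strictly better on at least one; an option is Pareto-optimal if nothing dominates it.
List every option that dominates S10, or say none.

S1, S9, S11

S1: stipend 30≥16, duration 1≤1 — dominates S10.
S9: stipend 19≥16, duration 1≤1 — dominates S10.
S11: stipend 36≥16, duration 1≤1 — dominates S10.
Others (S2, S3, S4, S5, S6, S7, S8, S12) are each worse than S10 on at least one objective.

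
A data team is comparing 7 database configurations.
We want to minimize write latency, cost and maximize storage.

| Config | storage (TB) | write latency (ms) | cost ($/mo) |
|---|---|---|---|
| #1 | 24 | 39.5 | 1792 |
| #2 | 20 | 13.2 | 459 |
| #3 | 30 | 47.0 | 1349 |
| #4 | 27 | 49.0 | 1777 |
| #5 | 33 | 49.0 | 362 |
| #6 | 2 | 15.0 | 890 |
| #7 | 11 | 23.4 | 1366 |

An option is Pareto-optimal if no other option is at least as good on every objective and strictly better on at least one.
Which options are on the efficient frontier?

#1: not dominated.
#2: not dominated (best write latency).
#3: not dominated.
#4: dominated by #3 (storage 30≥27, write latency 47.0≤49.0, cost 1349≤1777).
#5: not dominated (best storage).
#6: dominated by #2 (storage 20≥2, write latency 13.2≤15.0, cost 459≤890).
#7: dominated by #2 (storage 20≥11, write latency 13.2≤23.4, cost 459≤1366).

#1, #2, #3, #5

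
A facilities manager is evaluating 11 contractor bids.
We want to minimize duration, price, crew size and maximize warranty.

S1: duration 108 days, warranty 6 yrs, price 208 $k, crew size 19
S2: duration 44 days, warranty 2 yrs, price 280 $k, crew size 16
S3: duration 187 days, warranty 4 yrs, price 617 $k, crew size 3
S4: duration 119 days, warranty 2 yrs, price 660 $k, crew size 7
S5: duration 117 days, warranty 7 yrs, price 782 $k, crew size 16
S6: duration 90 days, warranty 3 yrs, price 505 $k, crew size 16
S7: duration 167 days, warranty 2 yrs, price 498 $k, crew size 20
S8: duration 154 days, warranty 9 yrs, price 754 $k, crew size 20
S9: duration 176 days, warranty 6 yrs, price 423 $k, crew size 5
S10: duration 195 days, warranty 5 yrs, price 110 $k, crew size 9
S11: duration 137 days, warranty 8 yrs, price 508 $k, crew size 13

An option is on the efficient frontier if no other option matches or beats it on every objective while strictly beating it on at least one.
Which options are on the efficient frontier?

S1, S2, S3, S4, S5, S6, S8, S9, S10, S11

S1: not dominated.
S2: not dominated (best duration).
S3: not dominated (best crew size).
S4: not dominated.
S5: not dominated.
S6: not dominated.
S7: dominated by S1 (duration 108≤167, warranty 6≥2, price 208≤498, crew size 19≤20).
S8: not dominated (best warranty).
S9: not dominated.
S10: not dominated (best price).
S11: not dominated.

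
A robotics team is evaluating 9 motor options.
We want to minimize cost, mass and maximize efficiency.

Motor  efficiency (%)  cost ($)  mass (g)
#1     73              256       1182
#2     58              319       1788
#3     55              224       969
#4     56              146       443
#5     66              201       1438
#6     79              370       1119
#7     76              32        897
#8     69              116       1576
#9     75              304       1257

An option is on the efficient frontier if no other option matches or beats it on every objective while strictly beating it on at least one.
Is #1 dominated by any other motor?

#7 vs #1: efficiency 76≥73, cost 32≤256, mass 897≤1182 — #7 is at least as good on every objective and strictly better on at least one, so #7 dominates #1.

Yes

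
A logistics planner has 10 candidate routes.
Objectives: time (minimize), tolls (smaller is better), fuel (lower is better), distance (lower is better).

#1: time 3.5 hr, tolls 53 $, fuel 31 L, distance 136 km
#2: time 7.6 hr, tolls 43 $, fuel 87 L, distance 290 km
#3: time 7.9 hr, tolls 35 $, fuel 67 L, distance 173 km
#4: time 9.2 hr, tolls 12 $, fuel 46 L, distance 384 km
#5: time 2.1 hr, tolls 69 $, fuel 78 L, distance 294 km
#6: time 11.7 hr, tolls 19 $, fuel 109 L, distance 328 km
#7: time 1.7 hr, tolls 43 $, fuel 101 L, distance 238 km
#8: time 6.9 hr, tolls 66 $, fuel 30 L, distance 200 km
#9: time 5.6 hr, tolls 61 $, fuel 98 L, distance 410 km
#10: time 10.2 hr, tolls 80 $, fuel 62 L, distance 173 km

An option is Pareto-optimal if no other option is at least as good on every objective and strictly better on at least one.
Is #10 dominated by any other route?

Yes

#1 vs #10: time 3.5≤10.2, tolls 53≤80, fuel 31≤62, distance 136≤173 — #1 is at least as good on every objective and strictly better on at least one, so #1 dominates #10.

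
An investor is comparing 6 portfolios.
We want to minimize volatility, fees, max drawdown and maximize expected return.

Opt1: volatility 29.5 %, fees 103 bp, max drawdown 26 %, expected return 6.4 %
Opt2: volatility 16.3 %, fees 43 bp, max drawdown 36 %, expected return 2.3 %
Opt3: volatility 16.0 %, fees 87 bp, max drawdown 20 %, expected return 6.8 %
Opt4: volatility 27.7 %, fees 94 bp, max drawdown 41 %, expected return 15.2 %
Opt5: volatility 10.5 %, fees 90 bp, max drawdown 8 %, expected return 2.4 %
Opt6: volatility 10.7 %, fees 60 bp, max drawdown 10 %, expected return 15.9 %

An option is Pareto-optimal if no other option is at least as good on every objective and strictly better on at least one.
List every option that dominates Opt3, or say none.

Opt6

Opt6: volatility 10.7≤16.0, fees 60≤87, max drawdown 10≤20, expected return 15.9≥6.8 — dominates Opt3.
Others (Opt1, Opt2, Opt4, Opt5) are each worse than Opt3 on at least one objective.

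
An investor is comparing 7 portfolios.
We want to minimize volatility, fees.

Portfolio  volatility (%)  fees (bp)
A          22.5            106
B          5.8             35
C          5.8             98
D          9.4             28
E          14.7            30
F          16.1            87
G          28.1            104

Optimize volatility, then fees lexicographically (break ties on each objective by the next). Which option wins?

First minimize volatility: best is 5.8, kept {B, C}.
Then minimize fees: best is 35, kept {B}.

B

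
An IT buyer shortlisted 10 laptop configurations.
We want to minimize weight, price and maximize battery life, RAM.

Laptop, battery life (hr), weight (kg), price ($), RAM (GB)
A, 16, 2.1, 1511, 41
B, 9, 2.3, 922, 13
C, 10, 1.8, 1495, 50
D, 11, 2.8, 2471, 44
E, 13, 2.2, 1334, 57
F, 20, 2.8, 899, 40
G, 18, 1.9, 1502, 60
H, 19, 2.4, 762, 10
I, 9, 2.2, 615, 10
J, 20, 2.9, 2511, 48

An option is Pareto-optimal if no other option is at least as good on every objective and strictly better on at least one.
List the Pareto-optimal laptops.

B, C, E, F, G, H, I, J

A: dominated by G (battery life 18≥16, weight 1.9≤2.1, price 1502≤1511, RAM 60≥41).
B: not dominated.
C: not dominated (best weight).
D: dominated by E (battery life 13≥11, weight 2.2≤2.8, price 1334≤2471, RAM 57≥44).
E: not dominated.
F: not dominated.
G: not dominated (best RAM).
H: not dominated.
I: not dominated (best price).
J: not dominated.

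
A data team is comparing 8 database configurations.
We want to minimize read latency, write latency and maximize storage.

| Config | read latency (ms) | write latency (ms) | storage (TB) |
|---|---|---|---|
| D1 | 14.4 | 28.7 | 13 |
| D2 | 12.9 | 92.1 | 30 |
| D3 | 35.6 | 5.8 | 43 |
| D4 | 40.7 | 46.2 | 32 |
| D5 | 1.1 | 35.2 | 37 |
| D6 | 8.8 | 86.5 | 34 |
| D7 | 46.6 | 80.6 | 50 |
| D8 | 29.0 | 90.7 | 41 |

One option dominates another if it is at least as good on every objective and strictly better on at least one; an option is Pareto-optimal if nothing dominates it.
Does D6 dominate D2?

Yes

D6 vs D2: read latency 8.8≤12.9, write latency 86.5≤92.1, storage 34≥30 — D6 is at least as good on every objective with at least one strict improvement.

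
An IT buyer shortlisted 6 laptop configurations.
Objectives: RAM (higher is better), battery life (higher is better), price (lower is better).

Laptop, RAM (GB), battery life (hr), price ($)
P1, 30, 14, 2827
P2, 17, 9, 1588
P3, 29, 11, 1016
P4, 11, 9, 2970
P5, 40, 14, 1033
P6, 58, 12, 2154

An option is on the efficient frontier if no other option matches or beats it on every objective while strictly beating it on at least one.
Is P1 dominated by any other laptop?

Yes

P5 vs P1: RAM 40≥30, battery life 14≥14, price 1033≤2827 — P5 is at least as good on every objective and strictly better on at least one, so P5 dominates P1.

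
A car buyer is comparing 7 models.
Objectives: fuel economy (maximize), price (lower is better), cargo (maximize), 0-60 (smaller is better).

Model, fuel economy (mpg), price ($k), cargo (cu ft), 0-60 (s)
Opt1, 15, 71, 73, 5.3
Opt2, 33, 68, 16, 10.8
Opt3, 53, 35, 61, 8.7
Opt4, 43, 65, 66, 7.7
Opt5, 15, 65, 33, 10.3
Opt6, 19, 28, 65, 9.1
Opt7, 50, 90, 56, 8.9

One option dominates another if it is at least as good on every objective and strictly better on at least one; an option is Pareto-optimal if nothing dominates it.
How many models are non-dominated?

Opt1: not dominated (best cargo).
Opt2: dominated by Opt3 (fuel economy 53≥33, price 35≤68, cargo 61≥16, 0-60 8.7≤10.8).
Opt3: not dominated (best fuel economy).
Opt4: not dominated.
Opt5: dominated by Opt3 (fuel economy 53≥15, price 35≤65, cargo 61≥33, 0-60 8.7≤10.3).
Opt6: not dominated (best price).
Opt7: dominated by Opt3 (fuel economy 53≥50, price 35≤90, cargo 61≥56, 0-60 8.7≤8.9).
Pareto-optimal: Opt1, Opt3, Opt4, Opt6 → 4.

4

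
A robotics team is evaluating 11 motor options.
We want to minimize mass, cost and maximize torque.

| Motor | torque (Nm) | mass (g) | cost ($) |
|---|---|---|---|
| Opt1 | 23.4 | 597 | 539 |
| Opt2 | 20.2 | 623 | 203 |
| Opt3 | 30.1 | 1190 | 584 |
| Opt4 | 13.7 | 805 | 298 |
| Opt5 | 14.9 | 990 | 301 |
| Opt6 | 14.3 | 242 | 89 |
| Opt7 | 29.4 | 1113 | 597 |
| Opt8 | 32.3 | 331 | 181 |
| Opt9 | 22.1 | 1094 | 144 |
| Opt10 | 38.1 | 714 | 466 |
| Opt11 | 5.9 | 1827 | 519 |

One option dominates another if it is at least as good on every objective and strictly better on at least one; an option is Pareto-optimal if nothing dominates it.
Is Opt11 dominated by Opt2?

Yes

Opt2 vs Opt11: torque 20.2≥5.9, mass 623≤1827, cost 203≤519 — Opt2 is at least as good on every objective with at least one strict improvement.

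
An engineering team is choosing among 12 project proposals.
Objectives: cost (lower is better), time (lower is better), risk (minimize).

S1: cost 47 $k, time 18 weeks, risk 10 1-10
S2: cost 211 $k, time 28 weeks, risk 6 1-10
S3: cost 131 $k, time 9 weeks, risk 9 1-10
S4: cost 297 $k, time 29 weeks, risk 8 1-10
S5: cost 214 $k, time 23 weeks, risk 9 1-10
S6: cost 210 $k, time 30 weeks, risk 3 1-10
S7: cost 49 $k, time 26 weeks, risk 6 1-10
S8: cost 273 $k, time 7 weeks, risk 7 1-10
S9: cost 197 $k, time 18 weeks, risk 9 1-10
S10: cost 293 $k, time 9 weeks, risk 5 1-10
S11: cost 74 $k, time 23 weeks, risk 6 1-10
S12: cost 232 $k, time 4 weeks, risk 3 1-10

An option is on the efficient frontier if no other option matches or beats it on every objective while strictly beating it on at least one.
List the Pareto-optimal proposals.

S1: not dominated (best cost).
S2: dominated by S7 (cost 49≤211, time 26≤28, risk 6≤6).
S3: not dominated.
S4: dominated by S2 (cost 211≤297, time 28≤29, risk 6≤8).
S5: dominated by S3 (cost 131≤214, time 9≤23, risk 9≤9).
S6: not dominated.
S7: not dominated.
S8: dominated by S12 (cost 232≤273, time 4≤7, risk 3≤7).
S9: dominated by S3 (cost 131≤197, time 9≤18, risk 9≤9).
S10: dominated by S12 (cost 232≤293, time 4≤9, risk 3≤5).
S11: not dominated.
S12: not dominated (best time).

S1, S3, S6, S7, S11, S12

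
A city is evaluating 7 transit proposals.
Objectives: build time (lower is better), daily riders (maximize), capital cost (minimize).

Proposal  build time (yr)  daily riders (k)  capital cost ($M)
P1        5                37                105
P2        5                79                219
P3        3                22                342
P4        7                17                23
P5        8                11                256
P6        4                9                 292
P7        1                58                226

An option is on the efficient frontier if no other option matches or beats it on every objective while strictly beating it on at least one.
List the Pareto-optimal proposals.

P1, P2, P4, P7

P1: not dominated.
P2: not dominated (best daily riders).
P3: dominated by P7 (build time 1≤3, daily riders 58≥22, capital cost 226≤342).
P4: not dominated (best capital cost).
P5: dominated by P1 (build time 5≤8, daily riders 37≥11, capital cost 105≤256).
P6: dominated by P7 (build time 1≤4, daily riders 58≥9, capital cost 226≤292).
P7: not dominated (best build time).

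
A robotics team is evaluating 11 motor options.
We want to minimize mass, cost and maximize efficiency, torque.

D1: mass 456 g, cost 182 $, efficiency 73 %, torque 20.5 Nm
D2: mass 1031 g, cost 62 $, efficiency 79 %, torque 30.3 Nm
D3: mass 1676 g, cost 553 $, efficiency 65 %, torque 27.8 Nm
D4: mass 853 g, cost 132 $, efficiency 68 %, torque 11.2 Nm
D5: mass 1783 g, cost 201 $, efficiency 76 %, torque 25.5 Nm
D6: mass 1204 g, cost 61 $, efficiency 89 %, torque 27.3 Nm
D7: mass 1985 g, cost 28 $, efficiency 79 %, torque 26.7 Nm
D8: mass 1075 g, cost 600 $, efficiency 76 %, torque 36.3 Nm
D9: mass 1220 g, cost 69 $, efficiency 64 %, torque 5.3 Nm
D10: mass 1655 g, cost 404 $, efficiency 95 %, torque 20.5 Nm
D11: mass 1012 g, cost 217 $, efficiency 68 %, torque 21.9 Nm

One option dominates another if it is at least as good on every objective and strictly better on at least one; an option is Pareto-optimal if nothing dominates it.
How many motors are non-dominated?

8

D1: not dominated (best mass).
D2: not dominated.
D3: dominated by D2 (mass 1031≤1676, cost 62≤553, efficiency 79≥65, torque 30.3≥27.8).
D4: not dominated.
D5: dominated by D2 (mass 1031≤1783, cost 62≤201, efficiency 79≥76, torque 30.3≥25.5).
D6: not dominated.
D7: not dominated (best cost).
D8: not dominated (best torque).
D9: dominated by D2 (mass 1031≤1220, cost 62≤69, efficiency 79≥64, torque 30.3≥5.3).
D10: not dominated (best efficiency).
D11: not dominated.
Pareto-optimal: D1, D2, D4, D6, D7, D8, D10, D11 → 8.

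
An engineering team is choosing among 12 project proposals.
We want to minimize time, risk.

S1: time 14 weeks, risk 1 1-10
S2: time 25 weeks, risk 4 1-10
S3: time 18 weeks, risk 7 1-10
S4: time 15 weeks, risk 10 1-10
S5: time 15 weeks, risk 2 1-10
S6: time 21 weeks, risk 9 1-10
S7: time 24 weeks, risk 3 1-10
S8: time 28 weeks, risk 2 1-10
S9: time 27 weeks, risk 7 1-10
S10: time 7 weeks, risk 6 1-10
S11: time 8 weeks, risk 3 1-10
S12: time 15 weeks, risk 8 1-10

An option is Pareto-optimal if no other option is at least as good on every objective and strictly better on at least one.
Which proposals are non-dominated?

S1, S10, S11

S1: not dominated (best risk).
S2: dominated by S1 (time 14≤25, risk 1≤4).
S3: dominated by S1 (time 14≤18, risk 1≤7).
S4: dominated by S1 (time 14≤15, risk 1≤10).
S5: dominated by S1 (time 14≤15, risk 1≤2).
S6: dominated by S1 (time 14≤21, risk 1≤9).
S7: dominated by S1 (time 14≤24, risk 1≤3).
S8: dominated by S1 (time 14≤28, risk 1≤2).
S9: dominated by S1 (time 14≤27, risk 1≤7).
S10: not dominated (best time).
S11: not dominated.
S12: dominated by S1 (time 14≤15, risk 1≤8).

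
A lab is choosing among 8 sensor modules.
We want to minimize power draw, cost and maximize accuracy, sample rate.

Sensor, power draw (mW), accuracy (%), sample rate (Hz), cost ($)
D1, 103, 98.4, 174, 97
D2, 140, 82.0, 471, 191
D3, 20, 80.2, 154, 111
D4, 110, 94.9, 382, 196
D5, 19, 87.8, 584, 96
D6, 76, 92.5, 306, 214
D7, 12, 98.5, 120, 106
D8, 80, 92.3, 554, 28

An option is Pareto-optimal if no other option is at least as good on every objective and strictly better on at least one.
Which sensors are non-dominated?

D1, D4, D5, D6, D7, D8

D1: not dominated.
D2: dominated by D5 (power draw 19≤140, accuracy 87.8≥82.0, sample rate 584≥471, cost 96≤191).
D3: dominated by D5 (power draw 19≤20, accuracy 87.8≥80.2, sample rate 584≥154, cost 96≤111).
D4: not dominated.
D5: not dominated (best sample rate).
D6: not dominated.
D7: not dominated (best power draw).
D8: not dominated (best cost).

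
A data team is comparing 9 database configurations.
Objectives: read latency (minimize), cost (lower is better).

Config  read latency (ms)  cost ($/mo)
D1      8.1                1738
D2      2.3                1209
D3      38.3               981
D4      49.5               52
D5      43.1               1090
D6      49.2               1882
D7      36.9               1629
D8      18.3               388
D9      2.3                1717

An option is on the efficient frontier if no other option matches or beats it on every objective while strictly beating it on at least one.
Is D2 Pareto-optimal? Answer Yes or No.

Yes

D1: worse on read latency (8.1 vs 2.3).
D3: worse on read latency (38.3 vs 2.3).
D4: worse on read latency (49.5 vs 2.3).
D5: worse on read latency (43.1 vs 2.3).
D6: worse on read latency (49.2 vs 2.3).
D7: worse on read latency (36.9 vs 2.3).
D8: worse on read latency (18.3 vs 2.3).
D9: worse on cost (1717 vs 1209).
No option is at least as good as D2 on every objective and strictly better on one.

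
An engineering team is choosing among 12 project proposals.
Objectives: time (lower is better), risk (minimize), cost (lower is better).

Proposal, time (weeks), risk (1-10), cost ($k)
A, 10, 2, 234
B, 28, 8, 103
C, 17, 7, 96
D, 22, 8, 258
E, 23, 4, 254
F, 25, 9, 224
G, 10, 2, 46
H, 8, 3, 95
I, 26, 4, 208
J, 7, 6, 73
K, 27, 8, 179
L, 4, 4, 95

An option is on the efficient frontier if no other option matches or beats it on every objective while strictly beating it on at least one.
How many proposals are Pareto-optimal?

A: dominated by G (time 10≤10, risk 2≤2, cost 46≤234).
B: dominated by C (time 17≤28, risk 7≤8, cost 96≤103).
C: dominated by G (time 10≤17, risk 2≤7, cost 46≤96).
D: dominated by A (time 10≤22, risk 2≤8, cost 234≤258).
E: dominated by A (time 10≤23, risk 2≤4, cost 234≤254).
F: dominated by C (time 17≤25, risk 7≤9, cost 96≤224).
G: not dominated (best cost).
H: not dominated.
I: dominated by G (time 10≤26, risk 2≤4, cost 46≤208).
J: not dominated.
K: dominated by C (time 17≤27, risk 7≤8, cost 96≤179).
L: not dominated (best time).
Pareto-optimal: G, H, J, L → 4.

4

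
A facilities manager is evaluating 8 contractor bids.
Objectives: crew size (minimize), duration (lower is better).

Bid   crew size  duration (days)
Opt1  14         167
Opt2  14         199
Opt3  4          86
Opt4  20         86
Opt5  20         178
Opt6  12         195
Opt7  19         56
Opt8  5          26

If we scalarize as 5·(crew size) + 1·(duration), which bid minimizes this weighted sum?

Opt1: 5·14 + 1·167 = 237
Opt2: 5·14 + 1·199 = 269
Opt3: 5·4 + 1·86 = 106
Opt4: 5·20 + 1·86 = 186
Opt5: 5·20 + 1·178 = 278
Opt6: 5·12 + 1·195 = 255
Opt7: 5·19 + 1·56 = 151
Opt8: 5·5 + 1·26 = 51
Lowest: Opt8 at 51.

Opt8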